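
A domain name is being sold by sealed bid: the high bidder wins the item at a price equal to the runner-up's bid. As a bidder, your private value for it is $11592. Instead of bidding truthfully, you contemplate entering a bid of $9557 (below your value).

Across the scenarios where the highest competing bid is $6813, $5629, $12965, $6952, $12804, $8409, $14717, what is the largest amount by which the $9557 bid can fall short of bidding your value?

$0

$6813: same outcome either way → loss $0.
$5629: same outcome either way → loss $0.
$12965: same outcome either way → loss $0.
$6952: same outcome either way → loss $0.
$12804: same outcome either way → loss $0.
$8409: same outcome either way → loss $0.
$14717: same outcome either way → loss $0.
Maximum loss: $0.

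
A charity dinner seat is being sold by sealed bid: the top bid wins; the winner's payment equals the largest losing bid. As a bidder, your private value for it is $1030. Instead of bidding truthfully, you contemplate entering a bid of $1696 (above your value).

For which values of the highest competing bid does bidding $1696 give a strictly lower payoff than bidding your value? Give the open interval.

($1030, $1696)

If the competing bid is below $1030, both bids win at the same price — no difference.
If it is above $1696, both bids lose — no difference.
If it lies strictly between $1030 and $1696, bidding your value loses (payoff 0) while bidding $1696 wins at a price above your value (payoff negative).
So the deviation strictly hurts on the open interval ($1030, $1696).
In a second-price auction your bid sets only whether you win, not what you pay, so bidding your true value is weakly dominant.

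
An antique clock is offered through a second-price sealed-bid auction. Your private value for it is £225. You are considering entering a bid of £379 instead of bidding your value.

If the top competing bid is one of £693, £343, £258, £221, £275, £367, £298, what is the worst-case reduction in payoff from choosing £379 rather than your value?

£693: same outcome either way → loss £0.
£343: truthful gives £0, deviation gives −£118 → loss £118.
£258: truthful gives £0, deviation gives −£33 → loss £33.
£221: same outcome either way → loss £0.
£275: truthful gives £0, deviation gives −£50 → loss £50.
£367: truthful gives £0, deviation gives −£142 → loss £142.
£298: truthful gives £0, deviation gives −£73 → loss £73.
Maximum loss: £142.

£142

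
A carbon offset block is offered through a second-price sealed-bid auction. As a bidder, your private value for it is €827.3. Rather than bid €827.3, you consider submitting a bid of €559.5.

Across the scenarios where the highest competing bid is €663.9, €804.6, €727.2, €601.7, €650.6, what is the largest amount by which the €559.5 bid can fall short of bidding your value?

€225.6

€663.9: truthful gives €163.4, deviation gives €0 → loss €163.4.
€804.6: truthful gives €22.7, deviation gives €0 → loss €22.7.
€727.2: truthful gives €100.1, deviation gives €0 → loss €100.1.
€601.7: truthful gives €225.6, deviation gives €0 → loss €225.6.
€650.6: truthful gives €176.7, deviation gives €0 → loss €176.7.
Maximum loss: €225.6.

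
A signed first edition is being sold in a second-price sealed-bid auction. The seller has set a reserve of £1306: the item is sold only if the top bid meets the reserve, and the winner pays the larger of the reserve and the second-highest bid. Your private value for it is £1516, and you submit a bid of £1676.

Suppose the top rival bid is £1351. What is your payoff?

£165

Your bid £1676 is the highest and exceeds the reserve.
Price = max(second-highest bid, reserve) = max(£1351, £1306) = £1351.
Payoff = £1516 − £1351 = £165.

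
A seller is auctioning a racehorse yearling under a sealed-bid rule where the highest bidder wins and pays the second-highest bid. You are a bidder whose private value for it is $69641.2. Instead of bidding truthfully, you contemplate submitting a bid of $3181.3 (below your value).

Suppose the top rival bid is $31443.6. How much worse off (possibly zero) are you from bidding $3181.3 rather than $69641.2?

Bidding your value $69641.2: you win (since $69641.2 > $31443.6) and pay $31443.6. Payoff $38197.6.
Bidding $3181.3: you lose. Payoff $0.
The competing bid $31443.6 lies between your shaded bid and your value, so underbidding forfeits an item you could have won at a profitable price.
Loss from deviating = $38197.6 − ($0) = $38197.6.

$38197.6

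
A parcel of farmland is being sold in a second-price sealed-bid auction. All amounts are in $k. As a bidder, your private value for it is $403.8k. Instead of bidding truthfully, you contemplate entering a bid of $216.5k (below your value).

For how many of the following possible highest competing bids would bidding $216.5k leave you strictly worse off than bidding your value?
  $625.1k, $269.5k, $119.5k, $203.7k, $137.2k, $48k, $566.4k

1

The deviation hurts exactly when the highest competing bid lies strictly between $216.5k and $403.8k — underbidding then forfeits a profitable win.
$625.1k: above both → same outcome either way.
$269.5k: inside the interval → strictly worse (loss $134.3k).
$119.5k: below both → same outcome either way.
$203.7k: below both → same outcome either way.
$137.2k: below both → same outcome either way.
$48k: below both → same outcome either way.
$566.4k: above both → same outcome either way.
Count: 1.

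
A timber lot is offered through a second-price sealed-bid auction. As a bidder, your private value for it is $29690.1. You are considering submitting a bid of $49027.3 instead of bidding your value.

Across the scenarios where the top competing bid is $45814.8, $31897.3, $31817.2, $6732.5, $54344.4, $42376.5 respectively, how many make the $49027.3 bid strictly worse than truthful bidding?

4

The deviation hurts exactly when the highest competing bid lies strictly between $29690.1 and $49027.3 — overbidding then wins at a price above your value.
$45814.8: inside the interval → strictly worse (loss $16124.7).
$31897.3: inside the interval → strictly worse (loss $2207.2).
$31817.2: inside the interval → strictly worse (loss $2127.1).
$6732.5: below both → same outcome either way.
$54344.4: above both → same outcome either way.
$42376.5: inside the interval → strictly worse (loss $12686.4).
Count: 4.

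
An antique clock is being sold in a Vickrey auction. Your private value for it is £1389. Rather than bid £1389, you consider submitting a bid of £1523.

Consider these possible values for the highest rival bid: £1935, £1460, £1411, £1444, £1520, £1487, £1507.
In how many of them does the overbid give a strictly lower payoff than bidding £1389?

The deviation hurts exactly when the highest competing bid lies strictly between £1389 and £1523 — overbidding then wins at a price above your value.
£1935: above both → same outcome either way.
£1460: inside the interval → strictly worse (loss £71).
£1411: inside the interval → strictly worse (loss £22).
£1444: inside the interval → strictly worse (loss £55).
£1520: inside the interval → strictly worse (loss £131).
£1487: inside the interval → strictly worse (loss £98).
£1507: inside the interval → strictly worse (loss £118).
Count: 6.

6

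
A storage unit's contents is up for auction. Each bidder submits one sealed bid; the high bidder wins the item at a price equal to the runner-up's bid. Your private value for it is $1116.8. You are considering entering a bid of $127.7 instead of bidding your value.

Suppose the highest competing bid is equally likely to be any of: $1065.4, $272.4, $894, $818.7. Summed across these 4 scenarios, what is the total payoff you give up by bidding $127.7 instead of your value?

$1416.7

The deviation costs you only when the competing bid falls strictly between $127.7 and $1116.8; elsewhere both bids give the same outcome.
$1065.4: truthful payoff $51.4, deviation payoff $0 → loss $51.4.
$272.4: truthful payoff $844.4, deviation payoff $0 → loss $844.4.
$894: truthful payoff $222.8, deviation payoff $0 → loss $222.8.
$818.7: truthful payoff $298.1, deviation payoff $0 → loss $298.1.
Total loss = $51.4 + $844.4 + $222.8 + $298.1 = $1416.7.
Truthful bidding weakly dominates here: raising your bid can only win items priced above your value, and lowering it can only forfeit items priced below.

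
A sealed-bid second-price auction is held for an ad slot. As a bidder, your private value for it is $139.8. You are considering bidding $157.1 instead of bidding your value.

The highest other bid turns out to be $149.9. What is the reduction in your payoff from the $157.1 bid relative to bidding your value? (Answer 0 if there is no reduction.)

$10.1

Bidding your value $139.8: you lose (since $139.8 < $149.9). Payoff $0.
Bidding $157.1: you win and pay $149.9. Payoff $139.8 − $149.9 = −$10.1.
The competing bid $149.9 lies between your value and your inflated bid, so overbidding wins an item priced above your value.
Loss from deviating = $0 − (−$10.1) = $10.1.
In a second-price auction your bid sets only whether you win, not what you pay, so bidding your true value is weakly dominant.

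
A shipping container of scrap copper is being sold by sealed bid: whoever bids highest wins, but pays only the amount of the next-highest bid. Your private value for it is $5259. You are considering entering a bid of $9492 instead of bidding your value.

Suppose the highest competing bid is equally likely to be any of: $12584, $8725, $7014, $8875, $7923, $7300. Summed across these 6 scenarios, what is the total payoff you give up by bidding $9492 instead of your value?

The deviation costs you only when the competing bid falls strictly between $5259 and $9492; elsewhere both bids give the same outcome.
$12584: outcomes coincide → loss $0.
$8725: truthful payoff $0, deviation payoff −$3466 → loss $3466.
$7014: truthful payoff $0, deviation payoff −$1755 → loss $1755.
$8875: truthful payoff $0, deviation payoff −$3616 → loss $3616.
$7923: truthful payoff $0, deviation payoff −$2664 → loss $2664.
$7300: truthful payoff $0, deviation payoff −$2041 → loss $2041.
Total loss = $3466 + $1755 + $3616 + $2664 + $2041 = $13542.

$13542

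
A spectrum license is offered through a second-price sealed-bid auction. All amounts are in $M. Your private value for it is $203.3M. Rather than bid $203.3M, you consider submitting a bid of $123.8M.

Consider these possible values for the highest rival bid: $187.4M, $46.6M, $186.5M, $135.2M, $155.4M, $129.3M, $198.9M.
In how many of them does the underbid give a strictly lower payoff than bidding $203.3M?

6

The deviation hurts exactly when the highest competing bid lies strictly between $123.8M and $203.3M — underbidding then forfeits a profitable win.
$187.4M: inside the interval → strictly worse (loss $15.9M).
$46.6M: below both → same outcome either way.
$186.5M: inside the interval → strictly worse (loss $16.8M).
$135.2M: inside the interval → strictly worse (loss $68.1M).
$155.4M: inside the interval → strictly worse (loss $47.9M).
$129.3M: inside the interval → strictly worse (loss $74M).
$198.9M: inside the interval → strictly worse (loss $4.4M).
Count: 6.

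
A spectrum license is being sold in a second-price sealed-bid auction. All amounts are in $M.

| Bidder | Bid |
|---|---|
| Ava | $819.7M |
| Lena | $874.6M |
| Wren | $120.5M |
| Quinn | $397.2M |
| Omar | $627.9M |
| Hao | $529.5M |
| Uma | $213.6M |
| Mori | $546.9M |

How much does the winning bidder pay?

Highest bid: Lena at $874.6M, so Lena wins.
Second-highest bid: Ava at $819.7M — that is the price the winner pays.

$819.7M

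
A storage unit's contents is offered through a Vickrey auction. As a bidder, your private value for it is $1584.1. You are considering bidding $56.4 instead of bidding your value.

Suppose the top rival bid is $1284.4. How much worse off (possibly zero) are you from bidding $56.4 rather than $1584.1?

Bidding your value $1584.1: you win (since $1584.1 > $1284.4) and pay $1284.4. Payoff $299.7.
Bidding $56.4: you lose. Payoff $0.
The competing bid $1284.4 lies between your shaded bid and your value, so underbidding forfeits an item you could have won at a profitable price.
Loss from deviating = $299.7 − ($0) = $299.7.

$299.7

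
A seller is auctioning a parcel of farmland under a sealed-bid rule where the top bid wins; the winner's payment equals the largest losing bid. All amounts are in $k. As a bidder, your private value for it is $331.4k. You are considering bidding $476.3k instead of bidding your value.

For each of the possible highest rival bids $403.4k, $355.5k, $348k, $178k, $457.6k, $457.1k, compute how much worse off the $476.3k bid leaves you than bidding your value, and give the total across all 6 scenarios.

The deviation costs you only when the competing bid falls strictly between $331.4k and $476.3k; elsewhere both bids give the same outcome.
$403.4k: truthful payoff $0k, deviation payoff −$72k → loss $72k.
$355.5k: truthful payoff $0k, deviation payoff −$24.1k → loss $24.1k.
$348k: truthful payoff $0k, deviation payoff −$16.6k → loss $16.6k.
$178k: outcomes coincide → loss $0k.
$457.6k: truthful payoff $0k, deviation payoff −$126.2k → loss $126.2k.
$457.1k: truthful payoff $0k, deviation payoff −$125.7k → loss $125.7k.
Total loss = $72k + $24.1k + $16.6k + $126.2k + $125.7k = $364.6k.

$364.6k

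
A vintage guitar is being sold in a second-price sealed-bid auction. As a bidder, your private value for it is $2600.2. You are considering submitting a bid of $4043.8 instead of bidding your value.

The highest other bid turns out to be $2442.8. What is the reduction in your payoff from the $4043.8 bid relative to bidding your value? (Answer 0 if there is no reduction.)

$0

Bidding your value $2600.2: you win (since $2600.2 > $2442.8) and pay $2442.8. Payoff $157.4.
Bidding $4043.8: you win and pay $2442.8. Payoff $2600.2 − $2442.8 = $157.4.
Difference = $157.4 − $157.4 = $0; both bids lead to the same outcome because the competing bid is below both your value and your alternative bid.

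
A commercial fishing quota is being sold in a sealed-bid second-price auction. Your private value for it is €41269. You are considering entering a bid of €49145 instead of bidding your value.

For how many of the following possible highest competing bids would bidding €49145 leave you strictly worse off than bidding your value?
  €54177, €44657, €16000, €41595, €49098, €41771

4

The deviation hurts exactly when the highest competing bid lies strictly between €41269 and €49145 — overbidding then wins at a price above your value.
€54177: above both → same outcome either way.
€44657: inside the interval → strictly worse (loss €3388).
€16000: below both → same outcome either way.
€41595: inside the interval → strictly worse (loss €326).
€49098: inside the interval → strictly worse (loss €7829).
€41771: inside the interval → strictly worse (loss €502).
Count: 4.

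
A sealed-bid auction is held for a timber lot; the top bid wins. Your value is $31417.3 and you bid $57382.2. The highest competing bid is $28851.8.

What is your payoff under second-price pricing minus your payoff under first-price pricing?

$28530.4

You have the highest bid, so you win under either rule.
Second-price: pay $28851.8 → payoff $2565.5.
First-price: pay your own bid $57382.2 → payoff −$25964.9.
Difference = $2565.5 − (−$25964.9) = $28530.4.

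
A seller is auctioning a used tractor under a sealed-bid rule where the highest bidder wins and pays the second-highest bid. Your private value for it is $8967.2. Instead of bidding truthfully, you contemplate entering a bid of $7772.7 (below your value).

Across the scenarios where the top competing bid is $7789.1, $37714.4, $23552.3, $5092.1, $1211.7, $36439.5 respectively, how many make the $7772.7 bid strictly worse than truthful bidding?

The deviation hurts exactly when the highest competing bid lies strictly between $7772.7 and $8967.2 — underbidding then forfeits a profitable win.
$7789.1: inside the interval → strictly worse (loss $1178.1).
$37714.4: above both → same outcome either way.
$23552.3: above both → same outcome either way.
$5092.1: below both → same outcome either way.
$1211.7: below both → same outcome either way.
$36439.5: above both → same outcome either way.
Count: 1.

1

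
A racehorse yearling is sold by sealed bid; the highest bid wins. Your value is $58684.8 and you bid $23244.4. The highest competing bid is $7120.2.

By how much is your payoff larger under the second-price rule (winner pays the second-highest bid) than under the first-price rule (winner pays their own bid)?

You have the highest bid, so you win under either rule.
Second-price: pay $7120.2 → payoff $51564.6.
First-price: pay your own bid $23244.4 → payoff $35440.4.
Difference = $51564.6 − ($35440.4) = $16124.2.

$16124.2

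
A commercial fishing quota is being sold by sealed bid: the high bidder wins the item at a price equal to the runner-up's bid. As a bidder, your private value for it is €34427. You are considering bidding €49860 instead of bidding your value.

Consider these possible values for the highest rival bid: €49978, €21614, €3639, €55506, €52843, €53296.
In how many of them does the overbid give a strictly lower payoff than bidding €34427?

The deviation hurts exactly when the highest competing bid lies strictly between €34427 and €49860 — overbidding then wins at a price above your value.
€49978: above both → same outcome either way.
€21614: below both → same outcome either way.
€3639: below both → same outcome either way.
€55506: above both → same outcome either way.
€52843: above both → same outcome either way.
€53296: above both → same outcome either way.
Count: 0.

0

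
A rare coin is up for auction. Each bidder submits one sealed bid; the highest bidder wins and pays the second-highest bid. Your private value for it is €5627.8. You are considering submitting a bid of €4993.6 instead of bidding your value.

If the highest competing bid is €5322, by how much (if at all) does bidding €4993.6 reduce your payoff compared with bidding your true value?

Bidding your value €5627.8: you win (since €5627.8 > €5322) and pay €5322. Payoff €305.8.
Bidding €4993.6: you lose. Payoff €0.
The competing bid €5322 lies between your shaded bid and your value, so underbidding forfeits an item you could have won at a profitable price.
Loss from deviating = €305.8 − (€0) = €305.8.

€305.8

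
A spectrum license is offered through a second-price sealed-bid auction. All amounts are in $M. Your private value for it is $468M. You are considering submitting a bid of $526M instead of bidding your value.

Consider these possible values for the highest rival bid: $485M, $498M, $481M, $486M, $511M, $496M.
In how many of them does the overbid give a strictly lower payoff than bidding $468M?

6

The deviation hurts exactly when the highest competing bid lies strictly between $468M and $526M — overbidding then wins at a price above your value.
$485M: inside the interval → strictly worse (loss $17M).
$498M: inside the interval → strictly worse (loss $30M).
$481M: inside the interval → strictly worse (loss $13M).
$486M: inside the interval → strictly worse (loss $18M).
$511M: inside the interval → strictly worse (loss $43M).
$496M: inside the interval → strictly worse (loss $28M).
Count: 6.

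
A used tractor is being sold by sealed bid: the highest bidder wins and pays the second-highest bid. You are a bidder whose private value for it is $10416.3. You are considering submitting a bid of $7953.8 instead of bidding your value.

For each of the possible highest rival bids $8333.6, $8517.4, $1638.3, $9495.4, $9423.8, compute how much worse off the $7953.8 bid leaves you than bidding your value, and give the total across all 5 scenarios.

The deviation costs you only when the competing bid falls strictly between $7953.8 and $10416.3; elsewhere both bids give the same outcome.
$8333.6: truthful payoff $2082.7, deviation payoff $0 → loss $2082.7.
$8517.4: truthful payoff $1898.9, deviation payoff $0 → loss $1898.9.
$1638.3: outcomes coincide → loss $0.
$9495.4: truthful payoff $920.9, deviation payoff $0 → loss $920.9.
$9423.8: truthful payoff $992.5, deviation payoff $0 → loss $992.5.
Total loss = $2082.7 + $1898.9 + $920.9 + $992.5 = $5895.
In a second-price auction your bid sets only whether you win, not what you pay, so bidding your true value is weakly dominant.

$5895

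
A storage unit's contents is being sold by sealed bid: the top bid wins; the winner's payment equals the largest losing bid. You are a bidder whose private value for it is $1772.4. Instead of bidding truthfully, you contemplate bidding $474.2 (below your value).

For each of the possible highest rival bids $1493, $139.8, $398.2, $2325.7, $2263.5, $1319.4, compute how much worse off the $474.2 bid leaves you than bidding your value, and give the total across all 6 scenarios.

The deviation costs you only when the competing bid falls strictly between $474.2 and $1772.4; elsewhere both bids give the same outcome.
$1493: truthful payoff $279.4, deviation payoff $0 → loss $279.4.
$139.8: outcomes coincide → loss $0.
$398.2: outcomes coincide → loss $0.
$2325.7: outcomes coincide → loss $0.
$2263.5: outcomes coincide → loss $0.
$1319.4: truthful payoff $453, deviation payoff $0 → loss $453.
Total loss = $279.4 + $453 = $732.4.

$732.4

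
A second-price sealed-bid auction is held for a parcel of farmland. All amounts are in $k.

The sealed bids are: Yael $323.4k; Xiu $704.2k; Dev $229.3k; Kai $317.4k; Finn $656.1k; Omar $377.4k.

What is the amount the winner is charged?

Highest bid: Xiu at $704.2k, so Xiu wins.
Second-highest bid: Finn at $656.1k — that is the price the winner pays.

$656.1k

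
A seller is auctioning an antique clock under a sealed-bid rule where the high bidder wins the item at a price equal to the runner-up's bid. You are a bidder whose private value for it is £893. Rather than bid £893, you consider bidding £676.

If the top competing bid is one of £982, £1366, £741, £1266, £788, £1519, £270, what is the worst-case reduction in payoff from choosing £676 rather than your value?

£982: same outcome either way → loss £0.
£1366: same outcome either way → loss £0.
£741: truthful gives £152, deviation gives £0 → loss £152.
£1266: same outcome either way → loss £0.
£788: truthful gives £105, deviation gives £0 → loss £105.
£1519: same outcome either way → loss £0.
£270: same outcome either way → loss £0.
Maximum loss: £152.

£152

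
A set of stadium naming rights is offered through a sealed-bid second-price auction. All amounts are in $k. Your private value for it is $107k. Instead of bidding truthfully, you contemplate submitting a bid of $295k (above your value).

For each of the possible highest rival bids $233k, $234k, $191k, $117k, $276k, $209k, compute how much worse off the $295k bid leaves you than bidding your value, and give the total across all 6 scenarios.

The deviation costs you only when the competing bid falls strictly between $107k and $295k; elsewhere both bids give the same outcome.
$233k: truthful payoff $0k, deviation payoff −$126k → loss $126k.
$234k: truthful payoff $0k, deviation payoff −$127k → loss $127k.
$191k: truthful payoff $0k, deviation payoff −$84k → loss $84k.
$117k: truthful payoff $0k, deviation payoff −$10k → loss $10k.
$276k: truthful payoff $0k, deviation payoff −$169k → loss $169k.
$209k: truthful payoff $0k, deviation payoff −$102k → loss $102k.
Total loss = $126k + $127k + $84k + $10k + $169k + $102k = $618k.

$618k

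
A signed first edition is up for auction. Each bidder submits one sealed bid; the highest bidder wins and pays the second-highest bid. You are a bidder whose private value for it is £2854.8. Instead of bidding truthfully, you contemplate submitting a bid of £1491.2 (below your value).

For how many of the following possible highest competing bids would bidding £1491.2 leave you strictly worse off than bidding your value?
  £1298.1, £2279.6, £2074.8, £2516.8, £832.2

The deviation hurts exactly when the highest competing bid lies strictly between £1491.2 and £2854.8 — underbidding then forfeits a profitable win.
£1298.1: below both → same outcome either way.
£2279.6: inside the interval → strictly worse (loss £575.2).
£2074.8: inside the interval → strictly worse (loss £780).
£2516.8: inside the interval → strictly worse (loss £338).
£832.2: below both → same outcome either way.
Count: 3.

3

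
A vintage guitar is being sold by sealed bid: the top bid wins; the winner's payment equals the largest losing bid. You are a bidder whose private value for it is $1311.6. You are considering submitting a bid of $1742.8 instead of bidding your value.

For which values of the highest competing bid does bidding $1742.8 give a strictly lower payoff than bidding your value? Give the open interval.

($1311.6, $1742.8)

If the competing bid is below $1311.6, both bids win at the same price — no difference.
If it is above $1742.8, both bids lose — no difference.
If it lies strictly between $1311.6 and $1742.8, bidding your value loses (payoff 0) while bidding $1742.8 wins at a price above your value (payoff negative).
So the deviation strictly hurts on the open interval ($1311.6, $1742.8).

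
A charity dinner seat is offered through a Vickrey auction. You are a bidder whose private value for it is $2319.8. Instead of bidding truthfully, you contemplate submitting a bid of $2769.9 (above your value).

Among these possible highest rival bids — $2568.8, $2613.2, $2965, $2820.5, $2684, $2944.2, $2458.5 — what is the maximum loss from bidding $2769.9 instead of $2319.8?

$2568.8: truthful gives $0, deviation gives −$249 → loss $249.
$2613.2: truthful gives $0, deviation gives −$293.4 → loss $293.4.
$2965: same outcome either way → loss $0.
$2820.5: same outcome either way → loss $0.
$2684: truthful gives $0, deviation gives −$364.2 → loss $364.2.
$2944.2: same outcome either way → loss $0.
$2458.5: truthful gives $0, deviation gives −$138.7 → loss $138.7.
Maximum loss: $364.2.

$364.2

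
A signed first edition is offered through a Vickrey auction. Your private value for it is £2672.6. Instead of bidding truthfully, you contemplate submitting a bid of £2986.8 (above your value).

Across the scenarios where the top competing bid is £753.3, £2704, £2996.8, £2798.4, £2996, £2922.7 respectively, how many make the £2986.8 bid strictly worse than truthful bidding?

The deviation hurts exactly when the highest competing bid lies strictly between £2672.6 and £2986.8 — overbidding then wins at a price above your value.
£753.3: below both → same outcome either way.
£2704: inside the interval → strictly worse (loss £31.4).
£2996.8: above both → same outcome either way.
£2798.4: inside the interval → strictly worse (loss £125.8).
£2996: above both → same outcome either way.
£2922.7: inside the interval → strictly worse (loss £250.1).
Count: 3.

3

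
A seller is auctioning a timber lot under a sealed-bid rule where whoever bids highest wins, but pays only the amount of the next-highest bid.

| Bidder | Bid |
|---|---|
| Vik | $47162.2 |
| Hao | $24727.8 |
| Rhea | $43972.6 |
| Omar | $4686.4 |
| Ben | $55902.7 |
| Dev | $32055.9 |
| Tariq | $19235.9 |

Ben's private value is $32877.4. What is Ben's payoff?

Highest bid: Ben at $55902.7, so Ben wins.
Second-highest bid: Vik at $47162.2 — that is the price the winner pays.
Ben's payoff = value − price = $32877.4 − $47162.2 = −$14284.8.

−$14284.8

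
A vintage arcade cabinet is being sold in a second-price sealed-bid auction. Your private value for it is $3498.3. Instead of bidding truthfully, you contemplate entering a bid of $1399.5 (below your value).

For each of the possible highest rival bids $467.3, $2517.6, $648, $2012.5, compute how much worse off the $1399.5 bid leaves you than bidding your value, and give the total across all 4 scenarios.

The deviation costs you only when the competing bid falls strictly between $1399.5 and $3498.3; elsewhere both bids give the same outcome.
$467.3: outcomes coincide → loss $0.
$2517.6: truthful payoff $980.7, deviation payoff $0 → loss $980.7.
$648: outcomes coincide → loss $0.
$2012.5: truthful payoff $1485.8, deviation payoff $0 → loss $1485.8.
Total loss = $980.7 + $1485.8 = $2466.5.

$2466.5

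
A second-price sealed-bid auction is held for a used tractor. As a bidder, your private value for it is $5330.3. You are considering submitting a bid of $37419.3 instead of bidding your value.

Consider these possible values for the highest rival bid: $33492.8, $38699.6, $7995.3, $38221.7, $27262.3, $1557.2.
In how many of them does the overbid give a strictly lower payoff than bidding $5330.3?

3

The deviation hurts exactly when the highest competing bid lies strictly between $5330.3 and $37419.3 — overbidding then wins at a price above your value.
$33492.8: inside the interval → strictly worse (loss $28162.5).
$38699.6: above both → same outcome either way.
$7995.3: inside the interval → strictly worse (loss $2665).
$38221.7: above both → same outcome either way.
$27262.3: inside the interval → strictly worse (loss $21932).
$1557.2: below both → same outcome either way.
Count: 3.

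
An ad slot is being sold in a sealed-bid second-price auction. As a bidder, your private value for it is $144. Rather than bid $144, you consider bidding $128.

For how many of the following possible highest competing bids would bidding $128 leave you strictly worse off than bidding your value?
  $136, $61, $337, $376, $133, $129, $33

3

The deviation hurts exactly when the highest competing bid lies strictly between $128 and $144 — underbidding then forfeits a profitable win.
$136: inside the interval → strictly worse (loss $8).
$61: below both → same outcome either way.
$337: above both → same outcome either way.
$376: above both → same outcome either way.
$133: inside the interval → strictly worse (loss $11).
$129: inside the interval → strictly worse (loss $15).
$33: below both → same outcome either way.
Count: 3.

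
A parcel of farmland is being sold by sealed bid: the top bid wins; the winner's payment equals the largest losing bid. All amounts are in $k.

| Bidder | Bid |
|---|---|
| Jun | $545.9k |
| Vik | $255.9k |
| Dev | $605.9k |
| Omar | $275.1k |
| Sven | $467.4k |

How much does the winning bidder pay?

Highest bid: Dev at $605.9k, so Dev wins.
Second-highest bid: Jun at $545.9k — that is the price the winner pays.

$545.9k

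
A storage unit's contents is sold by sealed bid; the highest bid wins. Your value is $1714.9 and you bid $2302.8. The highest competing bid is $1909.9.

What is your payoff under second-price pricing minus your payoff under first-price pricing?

You have the highest bid, so you win under either rule.
Second-price: pay $1909.9 → payoff −$195.
First-price: pay your own bid $2302.8 → payoff −$587.9.
Difference = −$195 − (−$587.9) = $392.9.

$392.9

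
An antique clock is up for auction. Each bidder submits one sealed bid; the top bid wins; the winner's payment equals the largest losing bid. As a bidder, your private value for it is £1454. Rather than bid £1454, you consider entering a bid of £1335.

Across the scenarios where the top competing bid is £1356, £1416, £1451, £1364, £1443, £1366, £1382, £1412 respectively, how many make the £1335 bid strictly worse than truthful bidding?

The deviation hurts exactly when the highest competing bid lies strictly between £1335 and £1454 — underbidding then forfeits a profitable win.
£1356: inside the interval → strictly worse (loss £98).
£1416: inside the interval → strictly worse (loss £38).
£1451: inside the interval → strictly worse (loss £3).
£1364: inside the interval → strictly worse (loss £90).
£1443: inside the interval → strictly worse (loss £11).
£1366: inside the interval → strictly worse (loss £88).
£1382: inside the interval → strictly worse (loss £72).
£1412: inside the interval → strictly worse (loss £42).
Count: 8.

8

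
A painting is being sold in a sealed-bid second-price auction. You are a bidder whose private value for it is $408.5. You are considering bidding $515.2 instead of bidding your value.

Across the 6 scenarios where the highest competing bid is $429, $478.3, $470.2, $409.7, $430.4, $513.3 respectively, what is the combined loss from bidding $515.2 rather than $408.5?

The deviation costs you only when the competing bid falls strictly between $408.5 and $515.2; elsewhere both bids give the same outcome.
$429: truthful payoff $0, deviation payoff −$20.5 → loss $20.5.
$478.3: truthful payoff $0, deviation payoff −$69.8 → loss $69.8.
$470.2: truthful payoff $0, deviation payoff −$61.7 → loss $61.7.
$409.7: truthful payoff $0, deviation payoff −$1.2 → loss $1.2.
$430.4: truthful payoff $0, deviation payoff −$21.9 → loss $21.9.
$513.3: truthful payoff $0, deviation payoff −$104.8 → loss $104.8.
Total loss = $20.5 + $69.8 + $61.7 + $1.2 + $21.9 + $104.8 = $279.9.
Because the price is fixed by the runner-up's bid, deviating from your value can only change a good outcome into a bad one — never the reverse.

$279.9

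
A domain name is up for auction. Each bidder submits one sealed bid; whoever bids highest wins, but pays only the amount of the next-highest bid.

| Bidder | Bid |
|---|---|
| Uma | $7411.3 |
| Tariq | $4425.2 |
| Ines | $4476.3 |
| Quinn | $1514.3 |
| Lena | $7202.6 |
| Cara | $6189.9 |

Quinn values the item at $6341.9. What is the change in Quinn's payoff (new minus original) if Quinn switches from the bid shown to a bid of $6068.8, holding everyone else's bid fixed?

The highest bid among the other bidders is $7411.3; Quinn's bid doesn't change that.
Original bid $1514.3: Quinn is not highest (top rival bid is $7411.3); payoff $0.
Alternative bid $6068.8: Quinn is not highest (top rival bid is $7411.3); payoff $0.
Change in payoff = $0 − ($0) = $0.

$0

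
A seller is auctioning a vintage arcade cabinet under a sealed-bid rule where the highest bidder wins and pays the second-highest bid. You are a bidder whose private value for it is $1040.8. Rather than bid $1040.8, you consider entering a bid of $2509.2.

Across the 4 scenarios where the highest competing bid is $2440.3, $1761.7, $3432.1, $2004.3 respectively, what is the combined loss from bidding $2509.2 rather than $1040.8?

$3083.9

The deviation costs you only when the competing bid falls strictly between $1040.8 and $2509.2; elsewhere both bids give the same outcome.
$2440.3: truthful payoff $0, deviation payoff −$1399.5 → loss $1399.5.
$1761.7: truthful payoff $0, deviation payoff −$720.9 → loss $720.9.
$3432.1: outcomes coincide → loss $0.
$2004.3: truthful payoff $0, deviation payoff −$963.5 → loss $963.5.
Total loss = $1399.5 + $720.9 + $963.5 = $3083.9.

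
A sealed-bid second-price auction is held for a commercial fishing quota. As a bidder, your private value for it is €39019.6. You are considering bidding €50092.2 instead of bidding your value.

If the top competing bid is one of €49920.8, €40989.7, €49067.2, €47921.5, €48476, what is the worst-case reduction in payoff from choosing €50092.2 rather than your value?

€10901.2

€49920.8: truthful gives €0, deviation gives −€10901.2 → loss €10901.2.
€40989.7: truthful gives €0, deviation gives −€1970.1 → loss €1970.1.
€49067.2: truthful gives €0, deviation gives −€10047.6 → loss €10047.6.
€47921.5: truthful gives €0, deviation gives −€8901.9 → loss €8901.9.
€48476: truthful gives €0, deviation gives −€9456.4 → loss €9456.4.
Maximum loss: €10901.2.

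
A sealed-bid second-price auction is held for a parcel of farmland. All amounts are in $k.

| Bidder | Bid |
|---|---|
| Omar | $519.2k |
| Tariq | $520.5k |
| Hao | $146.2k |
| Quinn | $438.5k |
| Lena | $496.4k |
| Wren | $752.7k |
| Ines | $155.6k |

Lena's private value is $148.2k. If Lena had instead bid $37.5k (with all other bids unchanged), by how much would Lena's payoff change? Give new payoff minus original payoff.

$0k

The highest bid among the other bidders is $752.7k; Lena's bid doesn't change that.
Original bid $496.4k: Lena is not highest (top rival bid is $752.7k); payoff $0k.
Alternative bid $37.5k: Lena is not highest (top rival bid is $752.7k); payoff $0k.
Change in payoff = $0k − ($0k) = $0k.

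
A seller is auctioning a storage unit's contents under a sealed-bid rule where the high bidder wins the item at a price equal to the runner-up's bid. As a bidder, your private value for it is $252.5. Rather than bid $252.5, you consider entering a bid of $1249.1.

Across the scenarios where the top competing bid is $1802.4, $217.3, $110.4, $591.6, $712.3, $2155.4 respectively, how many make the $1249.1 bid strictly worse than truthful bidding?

2

The deviation hurts exactly when the highest competing bid lies strictly between $252.5 and $1249.1 — overbidding then wins at a price above your value.
$1802.4: above both → same outcome either way.
$217.3: below both → same outcome either way.
$110.4: below both → same outcome either way.
$591.6: inside the interval → strictly worse (loss $339.1).
$712.3: inside the interval → strictly worse (loss $459.8).
$2155.4: above both → same outcome either way.
Count: 2.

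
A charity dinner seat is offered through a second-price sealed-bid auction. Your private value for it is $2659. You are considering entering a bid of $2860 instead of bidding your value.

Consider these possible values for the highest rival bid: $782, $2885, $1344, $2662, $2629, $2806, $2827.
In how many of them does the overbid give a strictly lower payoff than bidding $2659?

3

The deviation hurts exactly when the highest competing bid lies strictly between $2659 and $2860 — overbidding then wins at a price above your value.
$782: below both → same outcome either way.
$2885: above both → same outcome either way.
$1344: below both → same outcome either way.
$2662: inside the interval → strictly worse (loss $3).
$2629: below both → same outcome either way.
$2806: inside the interval → strictly worse (loss $147).
$2827: inside the interval → strictly worse (loss $168).
Count: 3.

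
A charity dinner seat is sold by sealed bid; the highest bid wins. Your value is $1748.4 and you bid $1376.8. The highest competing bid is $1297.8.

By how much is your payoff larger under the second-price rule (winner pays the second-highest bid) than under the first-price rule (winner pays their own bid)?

You have the highest bid, so you win under either rule.
Second-price: pay $1297.8 → payoff $450.6.
First-price: pay your own bid $1376.8 → payoff $371.6.
Difference = $450.6 − ($371.6) = $79.

$79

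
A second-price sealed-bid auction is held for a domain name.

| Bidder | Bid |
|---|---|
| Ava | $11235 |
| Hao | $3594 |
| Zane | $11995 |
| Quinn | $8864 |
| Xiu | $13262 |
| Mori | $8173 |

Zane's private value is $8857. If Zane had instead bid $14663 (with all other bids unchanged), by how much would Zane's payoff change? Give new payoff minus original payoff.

−$4405

The highest bid among the other bidders is $13262; Zane's bid doesn't change that.
Original bid $11995: Zane is not highest (top rival bid is $13262); payoff $0.
Alternative bid $14663: Zane is highest, pays the top rival bid $13262; payoff $8857 − $13262 = −$4405.
Change in payoff = −$4405 − ($0) = −$4405.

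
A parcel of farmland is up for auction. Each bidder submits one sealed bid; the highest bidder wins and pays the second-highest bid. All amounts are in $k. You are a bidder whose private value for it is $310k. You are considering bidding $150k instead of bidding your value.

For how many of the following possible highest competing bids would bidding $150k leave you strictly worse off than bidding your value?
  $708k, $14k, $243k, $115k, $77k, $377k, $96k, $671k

The deviation hurts exactly when the highest competing bid lies strictly between $150k and $310k — underbidding then forfeits a profitable win.
$708k: above both → same outcome either way.
$14k: below both → same outcome either way.
$243k: inside the interval → strictly worse (loss $67k).
$115k: below both → same outcome either way.
$77k: below both → same outcome either way.
$377k: above both → same outcome either way.
$96k: below both → same outcome either way.
$671k: above both → same outcome either way.
Count: 1.

1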